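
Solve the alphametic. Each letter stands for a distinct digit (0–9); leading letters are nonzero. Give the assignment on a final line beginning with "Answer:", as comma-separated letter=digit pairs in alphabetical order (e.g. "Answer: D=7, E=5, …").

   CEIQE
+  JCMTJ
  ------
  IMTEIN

Step 1. [I] I is the leading digit of a 6-digit sum of two 5-digit numbers; the final carry is exactly 1, so I=1.
Step 2. [col 1: E + J ≡ N (mod 10)] no forcing yet in column 1 (carry-in 0); N=9 is free and consistent — try it, so N=9.
Step 3. [col 1: E + J ≡ N (mod 10)] no forcing yet in column 1 (carry-in 0); J=7 is free and consistent — try it, so J=7.
Step 4. [col 1: E + J ≡ N (mod 10)] in column 1 we have E+J≡N with carry-in 0; given J=7, N=9 and digits 1,7,9 already taken and all letters distinct, that pins E to 2. So E=2.
Step 5. [col 2: Q + T ≡ I (mod 10)] no forcing yet in column 2 (carry-in 0); T=5 is free and consistent — try it. So T=5.
Step 6. [col 2: Q + T ≡ I (mod 10)] from column 2 (T=5, I=1, carry-in 0, digits 1,2,5,7,9 already taken and all letters distinct): Q must equal 6, so Q=6.
Step 7. [col 3: I + M ≡ E (mod 10)] column 3 reads I+M+carry(1)=E with I=1, E=2; with digits 1,2,5,6,7,9 already taken and all letters distinct, the only value for M is 0 ⇒ M=0.
Step 8. [col 4: E + C ≡ T (mod 10)] in column 4 we have E+C≡T with carry-in 0; given E=2, T=5 and digits 0,1,2,5,6,7,9 already taken and all letters distinct, that pins C to 3. So C=3.

Answer: C=3, E=2, I=1, J=7, M=0, N=9, Q=6, T=5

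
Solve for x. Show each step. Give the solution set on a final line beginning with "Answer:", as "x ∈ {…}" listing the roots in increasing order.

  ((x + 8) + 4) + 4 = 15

Step 1. [((x + 8) + 4) + 4 = 15] the outer +4 inverts by subtracting 4, so sub: (x + 8) + 4 = 11.
Step 2. [(x + 8) + 4 = 11] subtract 4: x sits inside (… + 4), so sub: x + 8 = 7.
Step 3. [x + 8 = 7] subtract 8: x sits inside (… + 8) ⇒ sub: x = -1.

Answer: x ∈ {-1}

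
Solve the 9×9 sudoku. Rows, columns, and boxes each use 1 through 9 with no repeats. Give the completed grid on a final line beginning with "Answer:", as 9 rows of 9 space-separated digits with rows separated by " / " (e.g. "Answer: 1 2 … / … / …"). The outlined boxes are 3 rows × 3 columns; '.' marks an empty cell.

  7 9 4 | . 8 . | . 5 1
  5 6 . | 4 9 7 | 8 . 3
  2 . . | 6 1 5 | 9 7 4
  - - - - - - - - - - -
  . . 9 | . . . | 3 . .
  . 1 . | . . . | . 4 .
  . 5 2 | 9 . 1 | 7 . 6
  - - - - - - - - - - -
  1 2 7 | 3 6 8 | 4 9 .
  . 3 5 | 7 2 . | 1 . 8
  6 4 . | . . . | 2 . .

Step 1. [r9c5∈{5}] r9c5's peers cover all but 5 ⇒ r9c5=5.
Step 2. [r4c6∈{2,4,6}] r4c6 is the only open cell in row 4 admitting 6. So r4c6=6.
Step 3. [r1c4∈{2}] nothing but 2 survives at r1c4, so r1c4=2.
Step 4. [r5c7∈{5}] only 5 remains possible at r5c7 ⇒ r5c7=5.
Step 5. [r5c4∈{8}] r5c4 is down to just 8. So r5c4=8.
Step 6. [r5c1∈{3}] r5c1's peers cover all but 3, so r5c1=3.
Step 7. [r6c8∈{8}] r6c8 has the single candidate 8, so r6c8=8.
Step 8. [r6c1∈{4}] nothing but 4 survives at r6c1, so r6c1=4.
Step 9. [r4c9∈{2}] nothing but 2 survives at r4c9 ⇒ r4c9=2.
Step 10. [r4c2∈{7,8}] col 2 places 7 nowhere but r4c2 ⇒ r4c2=7.
Step 11. [r9c3∈{8}] r9c3 is down to just 8 ⇒ r9c3=8.
Step 12. [r9c6∈{9}] nothing but 9 survives at r9c6, so r9c6=9.
Step 13. [r5c9∈{9}] r5c9's peers cover all but 9, so r5c9=9.
Step 14. [r9c4∈{1}] r9c4 has the single candidate 1, so r9c4=1.
Step 15. [r4c8∈{1}] r4c8's peers cover all but 1, so r4c8=1.
Step 16. [r1c7∈{6}] r1c7's peers cover all but 6, so r1c7=6.
Step 17. [r3c2∈{8}] nothing but 8 survives at r3c2 ⇒ r3c2=8.
Step 18. [r9c8∈{3}] only 3 remains possible at r9c8, so r9c8=3.
Step 19. [r5c5∈{7}] nothing but 7 survives at r5c5, so r5c5=7.
Step 20. [r4c5∈{4}] r4c5 has the single candidate 4. So r4c5=4.
Step 21. [r5c6∈{2}] only 2 remains possible at r5c6, so r5c6=2.
Step 22. [r1c6∈{3}] only 3 remains possible at r1c6. So r1c6=3.
Step 23. [r6c5∈{3}] r6c5 has the single candidate 3, so r6c5=3.
Step 24. [r5c3∈{6}] r5c3 is down to just 6, so r5c3=6.
Step 25. [r8c6∈{4}] only 4 remains possible at r8c6, so r8c6=4.
Step 26. [r2c3∈{1}] r2c3 is down to just 1 ⇒ r2c3=1.
Step 27. [r4c1∈{8}] nothing but 8 survives at r4c1, so r4c1=8.
Step 28. [r8c8∈{6}] only 6 remains possible at r8c8, so r8c8=6.
Step 29. [r4c4∈{5}] only 5 remains possible at r4c4, so r4c4=5.
Step 30. [r7c9∈{5}] nothing but 5 survives at r7c9 ⇒ r7c9=5.
Step 31. [r9c9∈{7}] only 7 remains possible at r9c9. So r9c9=7.
Step 32. [r8c1∈{9}] r8c1 has the single candidate 9 ⇒ r8c1=9.
Step 33. [r2c8∈{2}] nothing but 2 survives at r2c8, so r2c8=2.
Step 34. [r3c3∈{3}] r3c3's peers cover all but 3. So r3c3=3.

Answer: 7 9 4 2 8 3 6 5 1 / 5 6 1 4 9 7 8 2 3 / 2 8 3 6 1 5 9 7 4 / 8 7 9 5 4 6 3 1 2 / 3 1 6 8 7 2 5 4 9 / 4 5 2 9 3 1 7 8 6 / 1 2 7 3 6 8 4 9 5 / 9 3 5 7 2 4 1 6 8 / 6 4 8 1 5 9 2 3 7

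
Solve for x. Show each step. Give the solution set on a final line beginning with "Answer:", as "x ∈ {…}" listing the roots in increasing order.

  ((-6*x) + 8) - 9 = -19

Step 1. [((-6*x) + 8) - 9 = -19] add 9: x sits inside (… - 9). So sub: (-6*x) + 8 = -10.
Step 2. [(-6*x) + 8 = -10] the outer +8 inverts by subtracting 8 ⇒ sub: -6*x = -18.
Step 3. [-6*x = -18] leading coefficient -6: divide by -6 ⇒ div: x = 3.

Answer: x ∈ {3}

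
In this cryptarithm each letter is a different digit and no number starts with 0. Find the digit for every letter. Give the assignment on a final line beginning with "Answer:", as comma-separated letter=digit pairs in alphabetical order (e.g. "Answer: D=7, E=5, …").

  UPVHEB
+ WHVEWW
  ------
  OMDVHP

Step 1. [col 1: B + W ≡ P (mod 10)] several values work for P in column 1 (B + W ≡ P (mod 10), carry-in 0); try P=7, so P=7.
Step 2. [col 1: B + W ≡ P (mod 10)] column 1 (B + W ≡ P (mod 10), carry-in 0) doesn't pin W yet; pick W=2 and continue ⇒ W=2.
Step 3. [col 1: B + W ≡ P (mod 10)] from column 1 (W=2, P=7, carry-in 0, digits 2,7 already taken and all letters distinct): B must equal 5, so B=5.
Step 4. [col 2: E + W ≡ H (mod 10)] no forcing yet in column 2 (carry-in 0); E=1 is free and consistent — try it ⇒ E=1.
Step 5. [col 2: E + W ≡ H (mod 10)] column 2: given E=1, W=2, carry-in 0, and digits 1,2,5,7 already taken and all letters distinct, E+W≡H (mod 10) forces H=3 ⇒ H=3.
Step 6. [col 3: H + E ≡ V (mod 10)] from column 3 (H=3, E=1, carry-in 0, digits 1,2,3,5,7 already taken and all letters distinct): V must equal 4. So V=4.
Step 7. [col 4: V + V ≡ D (mod 10)] in column 4 we have V+V≡D with carry-in 0; given V=4 and digits 1,2,3,4,5,7 already taken and all letters distinct, that pins D to 8. So D=8.
Step 8. [col 5: P + H ≡ M (mod 10)] column 5: given P=7, H=3, carry-in 0, and digits 1,2,3,4,5,7,8 already taken and all letters distinct, P+H≡M (mod 10) forces M=0. So M=0.
Step 9. [col 6: U + W ≡ O (mod 10)] column 6: given W=2, carry-in 1, and digits 0,1,2,3,4,5,7,8 already taken and all letters distinct, U+W≡O (mod 10) forces U=6. So U=6.
Step 10. [col 6: U + W ≡ O (mod 10)] from column 6 (U=6, W=2, carry-in 1, digits 0,1,2,3,4,5,6,7,8 already taken and all letters distinct): O must equal 9 ⇒ O=9.

Answer: B=5, D=8, E=1, H=3, M=0, O=9, P=7, U=6, V=4, W=2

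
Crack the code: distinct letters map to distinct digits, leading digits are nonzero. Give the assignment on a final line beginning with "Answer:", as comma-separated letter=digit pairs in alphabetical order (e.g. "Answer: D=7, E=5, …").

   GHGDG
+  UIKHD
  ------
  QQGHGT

Step 1. [col 1: G + D ≡ T (mod 10)] several values work for D in column 1 (G + D ≡ T (mod 10), carry-in 0); try D=8, so D=8.
Step 2. [Q] Q is the leading digit of a 6-digit sum of two 5-digit numbers; the final carry is exactly 1. So Q=1.
Step 3. [col 1: G + D ≡ T (mod 10)] T=2 is one option consistent with column 1 (G + D ≡ T (mod 10), carry-in 0) — take it ⇒ T=2.
Step 4. [col 1: G + D ≡ T (mod 10)] from column 1 (D=8, T=2, carry-in 0, digits 1,2,8 already taken and all letters distinct): G must equal 4, so G=4.
Step 5. [col 2: D + H ≡ G (mod 10)] from column 2 (D=8, G=4, carry-in 1, digits 1,2,4,8 already taken and all letters distinct): H must equal 5. So H=5.
Step 6. [col 3: G + K ≡ H (mod 10)] in column 3 we have G+K≡H with carry-in 1; given G=4, H=5 and digits 1,2,4,5,8 already taken and all letters distinct, that pins K to 0. So K=0.
Step 7. [col 4: H + I ≡ G (mod 10)] column 4 reads H+I+carry(0)=G with H=5, G=4; with digits 0,1,2,4,5,8 already taken and all letters distinct, the only value for I is 9. So I=9.
Step 8. [col 5: G + U ≡ Q (mod 10)] in column 5 we have G+U≡Q with carry-in 1; given G=4, Q=1 and digits 0,1,2,4,5,8,9 already taken and all letters distinct, that pins U to 6, so U=6.

Answer: D=8, G=4, H=5, I=9, K=0, Q=1, T=2, U=6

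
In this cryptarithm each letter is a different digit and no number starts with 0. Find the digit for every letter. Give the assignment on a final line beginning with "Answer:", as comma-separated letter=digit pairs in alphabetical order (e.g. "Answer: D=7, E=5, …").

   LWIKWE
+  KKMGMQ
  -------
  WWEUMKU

Step 1. [col 1: E + Q ≡ U (mod 10)] no forcing yet in column 1 (carry-in 0); E=9 is free and consistent — try it, so E=9.
Step 2. [col 1: E + Q ≡ U (mod 10)] column 1 (E + Q ≡ U (mod 10), carry-in 0) doesn't pin Q yet; pick Q=3 and continue, so Q=3.
Step 3. [W] the sum has 7 digits but both addends have 6; that extra leading digit W is the final carry, namely 1. So W=1.
Step 4. [col 1: E + Q ≡ U (mod 10)] column 1 reads E+Q+carry(0)=U with E=9, Q=3; with digits 1,3,9 already taken and all letters distinct, the only value for U is 2, so U=2.
Step 5. [col 2: W + M ≡ K (mod 10)] column 2 (W + M ≡ K (mod 10), carry-in 1) doesn't pin M yet; pick M=5 and continue ⇒ M=5.
Step 6. [col 2: W + M ≡ K (mod 10)] column 2: given W=1, M=5, carry-in 1, and digits 1,2,3,5,9 already taken and all letters distinct, W+M≡K (mod 10) forces K=7. So K=7.
Step 7. [col 3: K + G ≡ M (mod 10)] column 3 reads K+G+carry(0)=M with K=7, M=5; with digits 1,2,3,5,7,9 already taken and all letters distinct, the only value for G is 8 ⇒ G=8.
Step 8. [col 4: I + M ≡ U (mod 10)] in column 4 we have I+M≡U with carry-in 1; given M=5, U=2 and digits 1,2,3,5,7,8,9 already taken and all letters distinct, that pins I to 6, so I=6.
Step 9. [col 6: L + K ≡ W (mod 10)] column 6 reads L+K+carry(0)=W with K=7, W=1; with digits 1,2,3,5,6,7,8,9 already taken and all letters distinct, the only value for L is 4, so L=4.

Answer: E=9, G=8, I=6, K=7, L=4, M=5, Q=3, U=2, W=1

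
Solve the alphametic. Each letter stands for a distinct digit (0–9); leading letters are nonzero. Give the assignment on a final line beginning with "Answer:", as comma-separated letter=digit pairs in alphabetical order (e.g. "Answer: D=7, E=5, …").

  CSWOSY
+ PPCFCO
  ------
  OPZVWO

Step 1. [col 1: Y + O ≡ O (mod 10)] column 1: given nothing yet, carry-in 0, and all letters distinct, none taken yet, Y+O≡O (mod 10) forces Y=0, so Y=0.
Step 2. [col 1: Y + O ≡ O (mod 10)] column 1 (Y + O ≡ O (mod 10), carry-in 0) doesn't pin O yet; pick O=8 and continue. So O=8.
Step 3. [col 2: S + C ≡ W (mod 10)] no forcing yet in column 2 (carry-in 0); S=9 is free and consistent — try it ⇒ S=9.
Step 4. [col 2: S + C ≡ W (mod 10)] C=6 is one option consistent with column 2 (S + C ≡ W (mod 10), carry-in 0) — take it ⇒ C=6.
Step 5. [col 2: S + C ≡ W (mod 10)] column 2 reads S+C+carry(0)=W with S=9, C=6; with digits 0,6,8,9 already taken and all letters distinct, the only value for W is 5 ⇒ W=5.
Step 6. [col 3: O + F ≡ V (mod 10)] several values work for V in column 3 (O + F ≡ V (mod 10), carry-in 1); try V=3. So V=3.
Step 7. [col 3: O + F ≡ V (mod 10)] in column 3 we have O+F≡V with carry-in 1; given O=8, V=3 and digits 0,3,5,6,8,9 already taken and all letters distinct, that pins F to 4 ⇒ F=4.
Step 8. [col 4: W + C ≡ Z (mod 10)] in column 4 we have W+C≡Z with carry-in 1; given W=5, C=6 and digits 0,3,4,5,6,8,9 already taken and all letters distinct, that pins Z to 2. So Z=2.
Step 9. [col 5: S + P ≡ P (mod 10)] column 5 (S + P ≡ P (mod 10), carry-in 1) doesn't pin P yet; pick P=1 and continue. So P=1.

Answer: C=6, F=4, O=8, P=1, S=9, V=3, W=5, Y=0, Z=2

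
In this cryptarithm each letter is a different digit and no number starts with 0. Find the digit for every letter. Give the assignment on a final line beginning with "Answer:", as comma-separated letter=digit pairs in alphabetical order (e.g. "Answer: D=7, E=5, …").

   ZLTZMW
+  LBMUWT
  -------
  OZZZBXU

Step 1. [col 1: W + T ≡ U (mod 10)] column 1 (W + T ≡ U (mod 10), carry-in 0) doesn't pin U yet; pick U=0 and continue ⇒ U=0.
Step 2. [O] O is the leading digit of a 7-digit sum of two 6-digit numbers; the final carry is exactly 1, so O=1.
Step 3. [col 1: W + T ≡ U (mod 10)] no forcing yet in column 1 (carry-in 0); T=2 is free and consistent — try it. So T=2.
Step 4. [col 1: W + T ≡ U (mod 10)] column 1: given T=2, U=0, carry-in 0, and digits 0,1,2 already taken and all letters distinct, W+T≡U (mod 10) forces W=8. So W=8.
Step 5. [col 2: M + W ≡ X (mod 10)] X=3 is one option consistent with column 2 (M + W ≡ X (mod 10), carry-in 1) — take it. So X=3.
Step 6. [col 2: M + W ≡ X (mod 10)] column 2: given W=8, X=3, carry-in 1, and digits 0,1,2,3,8 already taken and all letters distinct, M+W≡X (mod 10) forces M=4 ⇒ M=4.
Step 7. [col 3: Z + U ≡ B (mod 10)] no forcing yet in column 3 (carry-in 1); B=7 is free and consistent — try it ⇒ B=7.
Step 8. [col 3: Z + U ≡ B (mod 10)] from column 3 (U=0, B=7, carry-in 1, digits 0,1,2,3,4,7,8 already taken and all letters distinct): Z must equal 6, so Z=6.
Step 9. [col 5: L + B ≡ Z (mod 10)] column 5: given B=7, Z=6, carry-in 0, and digits 0,1,2,3,4,6,7,8 already taken and all letters distinct, L+B≡Z (mod 10) forces L=9. So L=9.

Answer: B=7, L=9, M=4, O=1, T=2, U=0, W=8, X=3, Z=6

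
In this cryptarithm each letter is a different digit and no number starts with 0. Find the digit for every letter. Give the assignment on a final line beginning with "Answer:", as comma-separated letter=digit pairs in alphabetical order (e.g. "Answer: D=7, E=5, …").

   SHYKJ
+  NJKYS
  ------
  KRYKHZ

Step 1. [col 1: J + S ≡ Z (mod 10)] S=7 is one option consistent with column 1 (J + S ≡ Z (mod 10), carry-in 0) — take it ⇒ S=7.
Step 2. [col 1: J + S ≡ Z (mod 10)] no forcing yet in column 1 (carry-in 0); J=8 is free and consistent — try it, so J=8.
Step 3. [col 1: J + S ≡ Z (mod 10)] column 1: given J=8, S=7, carry-in 0, and digits 7,8 already taken and all letters distinct, J+S≡Z (mod 10) forces Z=5, so Z=5.
Step 4. [col 2: K + Y ≡ H (mod 10)] no forcing yet in column 2 (carry-in 1); H=2 is free and consistent — try it. So H=2.
Step 5. [col 2: K + Y ≡ H (mod 10)] no forcing yet in column 2 (carry-in 1); K=1 is free and consistent — try it, so K=1.
Step 6. [col 2: K + Y ≡ H (mod 10)] column 2 reads K+Y+carry(1)=H with K=1, H=2; with digits 1,2,5,7,8 already taken and all letters distinct, the only value for Y is 0, so Y=0.
Step 7. [col 5: S + N ≡ R (mod 10)] from column 5 (S=7, carry-in 1, digits 0,1,2,5,7,8 already taken and all letters distinct): R must equal 4. So R=4.
Step 8. [col 5: S + N ≡ R (mod 10)] column 5: given S=7, R=4, carry-in 1, and digits 0,1,2,4,5,7,8 already taken and all letters distinct, S+N≡R (mod 10) forces N=6, so N=6.

Answer: H=2, J=8, K=1, N=6, R=4, S=7, Y=0, Z=5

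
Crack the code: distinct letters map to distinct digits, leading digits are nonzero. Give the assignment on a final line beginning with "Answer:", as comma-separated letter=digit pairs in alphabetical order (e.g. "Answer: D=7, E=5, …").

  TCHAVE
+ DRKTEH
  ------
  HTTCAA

Step 1. [col 1: E + H ≡ A (mod 10)] no forcing yet in column 1 (carry-in 0); A=0 is free and consistent — try it, so A=0.
Step 2. [col 1: E + H ≡ A (mod 10)] column 1 (E + H ≡ A (mod 10), carry-in 0) doesn't pin H yet; pick H=7 and continue. So H=7.
Step 3. [col 1: E + H ≡ A (mod 10)] column 1 reads E+H+carry(0)=A with H=7, A=0; with digits 0,7 already taken and all letters distinct, the only value for E is 3 ⇒ E=3.
Step 4. [col 2: V + E ≡ A (mod 10)] from column 2 (E=3, A=0, carry-in 1, digits 0,3,7 already taken and all letters distinct): V must equal 6. So V=6.
Step 5. [col 3: A + T ≡ C (mod 10)] no forcing yet in column 3 (carry-in 1); C=2 is free and consistent — try it, so C=2.
Step 6. [col 3: A + T ≡ C (mod 10)] in column 3 we have A+T≡C with carry-in 1; given A=0, C=2 and digits 0,2,3,6,7 already taken and all letters distinct, that pins T to 1. So T=1.
Step 7. [col 4: H + K ≡ T (mod 10)] from column 4 (H=7, T=1, carry-in 0, digits 0,1,2,3,6,7 already taken and all letters distinct): K must equal 4, so K=4.
Step 8. [col 5: C + R ≡ T (mod 10)] column 5: given C=2, T=1, carry-in 1, and digits 0,1,2,3,4,6,7 already taken and all letters distinct, C+R≡T (mod 10) forces R=8, so R=8.
Step 9. [col 6: T + D ≡ H (mod 10)] column 6: given T=1, H=7, carry-in 1, and digits 0,1,2,3,4,6,7,8 already taken and all letters distinct, T+D≡H (mod 10) forces D=5, so D=5.

Answer: A=0, C=2, D=5, E=3, H=7, K=4, R=8, T=1, V=6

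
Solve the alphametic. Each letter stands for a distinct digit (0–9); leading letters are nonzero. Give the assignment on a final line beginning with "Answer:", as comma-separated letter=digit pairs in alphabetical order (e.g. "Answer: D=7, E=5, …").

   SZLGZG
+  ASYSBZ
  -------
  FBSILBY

Step 1. [F] the sum has 7 digits but both addends have 6; that extra leading digit F is the final carry, namely 1, so F=1.
Step 2. [col 1: G + Z ≡ Y (mod 10)] several values work for Z in column 1 (G + Z ≡ Y (mod 10), carry-in 0); try Z=9, so Z=9.
Step 3. [col 1: G + Z ≡ Y (mod 10)] column 1 (G + Z ≡ Y (mod 10), carry-in 0) doesn't pin G yet; pick G=7 and continue, so G=7.
Step 4. [col 1: G + Z ≡ Y (mod 10)] column 1: given G=7, Z=9, carry-in 0, and digits 1,7,9 already taken and all letters distinct, G+Z≡Y (mod 10) forces Y=6, so Y=6.
Step 5. [col 2: Z + B ≡ B (mod 10)] several values work for B in column 2 (Z + B ≡ B (mod 10), carry-in 1); try B=4. So B=4.
Step 6. [col 3: G + S ≡ L (mod 10)] column 3 (G + S ≡ L (mod 10), carry-in 1) doesn't pin L yet; pick L=3 and continue, so L=3.
Step 7. [col 3: G + S ≡ L (mod 10)] in column 3 we have G+S≡L with carry-in 1; given G=7, L=3 and digits 1,3,4,6,7,9 already taken and all letters distinct, that pins S to 5 ⇒ S=5.
Step 8. [col 4: L + Y ≡ I (mod 10)] column 4: given L=3, Y=6, carry-in 1, and digits 1,3,4,5,6,7,9 already taken and all letters distinct, L+Y≡I (mod 10) forces I=0, so I=0.
Step 9. [col 6: S + A ≡ B (mod 10)] column 6 reads S+A+carry(1)=B with S=5, B=4; with digits 0,1,3,4,5,6,7,9 already taken and all letters distinct, the only value for A is 8, so A=8.

Answer: A=8, B=4, F=1, G=7, I=0, L=3, S=5, Y=6, Z=9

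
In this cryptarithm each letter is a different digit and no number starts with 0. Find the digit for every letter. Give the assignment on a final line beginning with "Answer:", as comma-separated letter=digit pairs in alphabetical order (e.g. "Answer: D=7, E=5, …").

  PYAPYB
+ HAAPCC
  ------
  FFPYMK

Step 1. [col 1: B + C ≡ K (mod 10)] several values work for C in column 1 (B + C ≡ K (mod 10), carry-in 0); try C=6, so C=6.
Step 2. [col 1: B + C ≡ K (mod 10)] column 1 (B + C ≡ K (mod 10), carry-in 0) doesn't pin B yet; pick B=4 and continue. So B=4.
Step 3. [col 1: B + C ≡ K (mod 10)] column 1 reads B+C+carry(0)=K with B=4, C=6; with digits 4,6 already taken and all letters distinct, the only value for K is 0. So K=0.
Step 4. [col 2: Y + C ≡ M (mod 10)] several values work for Y in column 2 (Y + C ≡ M (mod 10), carry-in 1); try Y=5. So Y=5.
Step 5. [col 2: Y + C ≡ M (mod 10)] in column 2 we have Y+C≡M with carry-in 1; given Y=5, C=6 and digits 0,4,5,6 already taken and all letters distinct, that pins M to 2. So M=2.
Step 6. [col 3: P + P ≡ Y (mod 10)] in column 3 we have P+P≡Y with carry-in 1; given Y=5 and digits 0,2,4,5,6 already taken and all letters distinct, that pins P to 7. So P=7.
Step 7. [col 4: A + A ≡ P (mod 10)] column 4 (A + A ≡ P (mod 10), carry-in 1) doesn't pin A yet; pick A=3 and continue. So A=3.
Step 8. [col 5: Y + A ≡ F (mod 10)] from column 5 (Y=5, A=3, carry-in 0, digits 0,2,3,4,5,6,7 already taken and all letters distinct): F must equal 8 ⇒ F=8.
Step 9. [col 6: P + H ≡ F (mod 10)] from column 6 (P=7, F=8, carry-in 0, digits 0,2,3,4,5,6,7,8 already taken and all letters distinct): H must equal 1 ⇒ H=1.

Answer: A=3, B=4, C=6, F=8, H=1, K=0, M=2, P=7, Y=5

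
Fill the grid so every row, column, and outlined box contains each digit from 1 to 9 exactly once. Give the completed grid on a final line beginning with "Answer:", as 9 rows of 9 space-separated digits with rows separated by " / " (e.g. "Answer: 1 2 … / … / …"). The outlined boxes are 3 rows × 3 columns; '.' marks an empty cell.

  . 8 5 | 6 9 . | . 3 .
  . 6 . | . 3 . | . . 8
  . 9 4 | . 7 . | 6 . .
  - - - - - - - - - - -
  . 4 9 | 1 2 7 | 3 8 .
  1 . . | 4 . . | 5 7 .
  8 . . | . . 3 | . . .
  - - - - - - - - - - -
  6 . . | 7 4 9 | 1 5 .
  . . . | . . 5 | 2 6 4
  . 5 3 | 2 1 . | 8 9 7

Step 1. [r2c3∈{1,2,7}] box 1 places 1 nowhere but r2c3. So r2c3=1.
Step 2. [r5c9∈{2,6,9}] 9 has one home in row 5: r5c9. So r5c9=9.
Step 3. [r6c7∈{4}] r6c7's peers cover all but 4 ⇒ r6c7=4.
Step 4. [r8c5∈{8}] nothing but 8 survives at r8c5. So r8c5=8.
Step 5. [r7c2∈{2}] r7c2 is down to just 2 ⇒ r7c2=2.
Step 6. [r8c3∈{7}] r8c3 is down to just 7 ⇒ r8c3=7.
Step 7. [r5c5∈{6}] nothing but 6 survives at r5c5. So r5c5=6.
Step 8. [r3c9∈{1,2,5}] 5 has one home in col 9: r3c9. So r3c9=5.
Step 9. [r1c6∈{1,2,4}] row 1 places 4 nowhere but r1c6. So r1c6=4.
Step 10. [r3c6∈{1,2,8}] 1 has one home in col 6: r3c6, so r3c6=1.
Step 11. [r3c8∈{2}] nothing but 2 survives at r3c8, so r3c8=2.
Step 12. [r6c9∈{1,2,6}] 2 has one home in col 9: r6c9. So r6c9=2.
Step 13. [r1c1∈{2,7}] 2 has one home in row 1: r1c1. So r1c1=2.
Step 14. [r2c7∈{7,9}] in row 2, 9 fits only at r2c7. So r2c7=9.
Step 15. [r6c4∈{5,9}] row 6 places 9 nowhere but r6c4. So r6c4=9.
Step 16. [r4c1∈{5}] r4c1's peers cover all but 5. So r4c1=5.
Step 17. [r9c1∈{4}] only 4 remains possible at r9c1. So r9c1=4.
Step 18. [r8c1∈{9}] nothing but 9 survives at r8c1, so r8c1=9.
Step 19. [r3c4∈{8}] r3c4's peers cover all but 8. So r3c4=8.
Step 20. [r6c8∈{1}] r6c8 has the single candidate 1, so r6c8=1.
Step 21. [r8c4∈{3}] r8c4's peers cover all but 3 ⇒ r8c4=3.
Step 22. [r8c2∈{1}] r8c2 is down to just 1, so r8c2=1.
Step 23. [r7c9∈{3}] nothing but 3 survives at r7c9 ⇒ r7c9=3.
Step 24. [r6c3∈{6}] r6c3's peers cover all but 6 ⇒ r6c3=6.
Step 25. [r1c7∈{7}] only 7 remains possible at r1c7. So r1c7=7.
Step 26. [r3c1∈{3}] r3c1 has the single candidate 3, so r3c1=3.
Step 27. [r6c2∈{7}] only 7 remains possible at r6c2 ⇒ r6c2=7.
Step 28. [r6c5∈{5}] r6c5 is down to just 5. So r6c5=5.
Step 29. [r2c1∈{7}] r2c1 is down to just 7. So r2c1=7.
Step 30. [r2c8∈{4}] r2c8's peers cover all but 4. So r2c8=4.
Step 31. [r9c6∈{6}] r9c6's peers cover all but 6, so r9c6=6.
Step 32. [r5c3∈{2}] nothing but 2 survives at r5c3 ⇒ r5c3=2.
Step 33. [r5c6∈{8}] only 8 remains possible at r5c6. So r5c6=8.
Step 34. [r2c6∈{2}] only 2 remains possible at r2c6, so r2c6=2.
Step 35. [r1c9∈{1}] r1c9 is down to just 1. So r1c9=1.
Step 36. [r4c9∈{6}] r4c9 has the single candidate 6. So r4c9=6.
Step 37. [r7c3∈{8}] r7c3 has the single candidate 8, so r7c3=8.
Step 38. [r2c4∈{5}] r2c4 has the single candidate 5. So r2c4=5.
Step 39. [r5c2∈{3}] nothing but 3 survives at r5c2, so r5c2=3.

Answer: 2 8 5 6 9 4 7 3 1 / 7 6 1 5 3 2 9 4 8 / 3 9 4 8 7 1 6 2 5 / 5 4 9 1 2 7 3 8 6 / 1 3 2 4 6 8 5 7 9 / 8 7 6 9 5 3 4 1 2 / 6 2 8 7 4 9 1 5 3 / 9 1 7 3 8 5 2 6 4 / 4 5 3 2 1 6 8 9 7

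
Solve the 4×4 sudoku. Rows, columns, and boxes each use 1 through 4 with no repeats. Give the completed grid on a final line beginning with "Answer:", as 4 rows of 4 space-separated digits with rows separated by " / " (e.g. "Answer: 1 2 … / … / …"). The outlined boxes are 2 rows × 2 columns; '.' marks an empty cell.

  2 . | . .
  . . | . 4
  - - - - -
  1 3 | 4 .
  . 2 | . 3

Step 1. [r1c4∈{1}] r1c4 is down to just 1. So r1c4=1.
Step 2. [r2c1∈{3}] nothing but 3 survives at r2c1, so r2c1=3.
Step 3. [r4c3∈{1}] only 1 remains possible at r4c3 ⇒ r4c3=1.
Step 4. [r4c1∈{4}] nothing but 4 survives at r4c1 ⇒ r4c1=4.
Step 5. [r3c4∈{2}] r3c4's peers cover all but 2. So r3c4=2.
Step 6. [r1c2∈{4}] only 4 remains possible at r1c2 ⇒ r1c2=4.
Step 7. [r1c3∈{3}] r1c3's peers cover all but 3. So r1c3=3.
Step 8. [r2c2∈{1}] r2c2 is down to just 1. So r2c2=1.
Step 9. [r2c3∈{2}] r2c3's peers cover all but 2. So r2c3=2.

Answer: 2 4 3 1 / 3 1 2 4 / 1 3 4 2 / 4 2 1 3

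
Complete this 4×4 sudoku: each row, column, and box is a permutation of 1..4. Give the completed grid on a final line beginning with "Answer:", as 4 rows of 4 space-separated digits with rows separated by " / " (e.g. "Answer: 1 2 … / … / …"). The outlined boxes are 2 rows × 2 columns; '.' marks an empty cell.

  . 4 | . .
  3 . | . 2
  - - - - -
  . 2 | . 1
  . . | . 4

Step 1. [r2c2∈{1}] r2c2's peers cover all but 1. So r2c2=1.
Step 2. [r3c3∈{3}] r3c3 has the single candidate 3, so r3c3=3.
Step 3. [r4c3∈{2}] r4c3's peers cover all but 2. So r4c3=2.
Step 4. [r2c3∈{4}] nothing but 4 survives at r2c3 ⇒ r2c3=4.
Step 5. [r1c4∈{3}] r1c4 has the single candidate 3. So r1c4=3.
Step 6. [r4c2∈{3}] only 3 remains possible at r4c2, so r4c2=3.
Step 7. [r4c1∈{1}] r4c1 has the single candidate 1, so r4c1=1.
Step 8. [r1c1∈{2}] nothing but 2 survives at r1c1. So r1c1=2.
Step 9. [r1c3∈{1}] r1c3 has the single candidate 1. So r1c3=1.
Step 10. [r3c1∈{4}] r3c1's peers cover all but 4 ⇒ r3c1=4.

Answer: 2 4 1 3 / 3 1 4 2 / 4 2 3 1 / 1 3 2 4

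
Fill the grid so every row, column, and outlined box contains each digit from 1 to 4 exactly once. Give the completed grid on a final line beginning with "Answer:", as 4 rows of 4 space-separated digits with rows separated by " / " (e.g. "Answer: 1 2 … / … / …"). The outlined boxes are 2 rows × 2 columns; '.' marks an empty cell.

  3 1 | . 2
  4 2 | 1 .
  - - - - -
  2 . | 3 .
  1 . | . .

Step 1. [r4c4∈{4}] r4c4's peers cover all but 4, so r4c4=4.
Step 2. [r3c4∈{1}] only 1 remains possible at r3c4, so r3c4=1.
Step 3. [r4c2∈{3}] nothing but 3 survives at r4c2 ⇒ r4c2=3.
Step 4. [r2c4∈{3}] only 3 remains possible at r2c4 ⇒ r2c4=3.
Step 5. [r4c3∈{2}] r4c3 is down to just 2, so r4c3=2.
Step 6. [r3c2∈{4}] r3c2 is down to just 4, so r3c2=4.
Step 7. [r1c3∈{4}] only 4 remains possible at r1c3. So r1c3=4.

Answer: 3 1 4 2 / 4 2 1 3 / 2 4 3 1 / 1 3 2 4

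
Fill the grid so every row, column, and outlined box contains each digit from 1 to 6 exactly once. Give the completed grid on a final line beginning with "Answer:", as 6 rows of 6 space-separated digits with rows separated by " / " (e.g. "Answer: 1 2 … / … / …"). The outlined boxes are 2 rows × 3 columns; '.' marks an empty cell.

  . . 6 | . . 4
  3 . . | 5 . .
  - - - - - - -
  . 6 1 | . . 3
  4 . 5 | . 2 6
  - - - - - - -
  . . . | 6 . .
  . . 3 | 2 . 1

Step 1. [r5c6∈{5}] r5c6 has the single candidate 5. So r5c6=5.
Step 2. [r6c5∈{4}] only 4 remains possible at r6c5, so r6c5=4.
Step 3. [r2c6∈{2}] nothing but 2 survives at r2c6. So r2c6=2.
Step 4. [r5c3∈{2,4}] in col 3, 2 fits only at r5c3 ⇒ r5c3=2.
Step 5. [r1c2∈{1,2,5}] r1c2 is the only open cell in col 2 admitting 2, so r1c2=2.
Step 6. [r1c1∈{1,5}] row 1 places 5 nowhere but r1c1 ⇒ r1c1=5.
Step 7. [r2c2∈{1,4}] box 1 places 1 nowhere but r2c2 ⇒ r2c2=1.
Step 8. [r1c4∈{1,3}] 3 has one home in col 4: r1c4. So r1c4=3.
Step 9. [r1c5∈{1}] r1c5 has the single candidate 1 ⇒ r1c5=1.
Step 10. [r2c5∈{6}] r2c5's peers cover all but 6 ⇒ r2c5=6.
Step 11. [r3c4∈{4}] only 4 remains possible at r3c4 ⇒ r3c4=4.
Step 12. [r5c2∈{4}] r5c2 has the single candidate 4. So r5c2=4.
Step 13. [r5c5∈{3}] r5c5 is down to just 3 ⇒ r5c5=3.
Step 14. [r4c4∈{1}] r4c4 has the single candidate 1. So r4c4=1.
Step 15. [r6c1∈{6}] only 6 remains possible at r6c1 ⇒ r6c1=6.
Step 16. [r6c2∈{5}] r6c2 is down to just 5, so r6c2=5.
Step 17. [r4c2∈{3}] r4c2's peers cover all but 3, so r4c2=3.
Step 18. [r5c1∈{1}] r5c1 has the single candidate 1, so r5c1=1.
Step 19. [r2c3∈{4}] r2c3's peers cover all but 4, so r2c3=4.
Step 20. [r3c5∈{5}] r3c5 is down to just 5 ⇒ r3c5=5.
Step 21. [r3c1∈{2}] nothing but 2 survives at r3c1 ⇒ r3c1=2.

Answer: 5 2 6 3 1 4 / 3 1 4 5 6 2 / 2 6 1 4 5 3 / 4 3 5 1 2 6 / 1 4 2 6 3 5 / 6 5 3 2 4 1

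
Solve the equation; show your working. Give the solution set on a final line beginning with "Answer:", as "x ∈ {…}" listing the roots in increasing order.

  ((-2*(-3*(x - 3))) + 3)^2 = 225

Step 1. [((-2*(-3*(x - 3))) + 3)^2 = 225] LHS squared, RHS 225 ≥ 0: apply √ (±), so sqrt: (-2*(-3*(x - 3))) + 3 = 15 or -15.
Step 2. [(-2*(-3*(x - 3))) + 3 = 15 or -15] 3 comes off first (subtract 3). So sub: -2*(-3*(x - 3)) = 12 or -18.
Step 3. [-2*(-3*(x - 3)) = 12 or -18] -2·(inner) — divide through by -2, so div: -3*(x - 3) = -6 or 9.
Step 4. [-3*(x - 3) = -6 or 9] -3·(inner) — divide through by -3. So div: x - 3 = 2 or -3.
Step 5. [x - 3 = 2 or -3] peel the -3: add 3 from each side, so sub: x = 5 or 0.

Answer: x ∈ {0, 5}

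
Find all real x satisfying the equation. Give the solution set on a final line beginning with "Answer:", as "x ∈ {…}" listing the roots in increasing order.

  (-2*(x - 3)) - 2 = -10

Step 1. [(-2*(x - 3)) - 2 = -10] -2 divides every term; factor it out, so factor: (x - 3) + 1 = 5.
Step 2. [(x - 3) + 1 = 5] +1 is outermost — subtract 1 both sides, so sub: x - 3 = 4.
Step 3. [x - 3 = 4] peel the -3: add 3 from each side, so sub: x = 7.

Answer: x ∈ {7}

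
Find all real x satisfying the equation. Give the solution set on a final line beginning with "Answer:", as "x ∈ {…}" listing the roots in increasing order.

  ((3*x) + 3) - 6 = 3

Step 1. [((3*x) + 3) - 6 = 3] -6 is outermost — add 6 both sides ⇒ sub: (3*x) + 3 = 9.
Step 2. [(3*x) + 3 = 9] peel the +3: subtract 3 from each side. So sub: 3*x = 6.
Step 3. [3*x = 6] 3 out front; divide by 3, so div: x = 2.

Answer: x ∈ {2}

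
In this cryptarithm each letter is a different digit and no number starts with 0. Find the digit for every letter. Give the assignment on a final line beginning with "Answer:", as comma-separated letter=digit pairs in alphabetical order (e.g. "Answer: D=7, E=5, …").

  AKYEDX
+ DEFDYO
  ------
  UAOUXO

Step 1. [col 1: X + O ≡ O (mod 10)] column 1: given nothing yet, carry-in 0, and all letters distinct, none taken yet, X+O≡O (mod 10) forces X=0. So X=0.
Step 2. [col 1: X + O ≡ O (mod 10)] O=9 is one option consistent with column 1 (X + O ≡ O (mod 10), carry-in 0) — take it ⇒ O=9.
Step 3. [col 2: D + Y ≡ X (mod 10)] Y=7 is one option consistent with column 2 (D + Y ≡ X (mod 10), carry-in 0) — take it ⇒ Y=7.
Step 4. [col 2: D + Y ≡ X (mod 10)] column 2 reads D+Y+carry(0)=X with Y=7, X=0; with digits 0,7,9 already taken and all letters distinct, the only value for D is 3, so D=3.
Step 5. [col 3: E + D ≡ U (mod 10)] several values work for U in column 3 (E + D ≡ U (mod 10), carry-in 1); try U=8, so U=8.
Step 6. [col 3: E + D ≡ U (mod 10)] in column 3 we have E+D≡U with carry-in 1; given D=3, U=8 and digits 0,3,7,8,9 already taken and all letters distinct, that pins E to 4 ⇒ E=4.
Step 7. [col 4: Y + F ≡ O (mod 10)] from column 4 (Y=7, O=9, carry-in 0, digits 0,3,4,7,8,9 already taken and all letters distinct): F must equal 2, so F=2.
Step 8. [col 5: K + E ≡ A (mod 10)] in column 5 we have K+E≡A with carry-in 0; given E=4 and digits 0,2,3,4,7,8,9 already taken and all letters distinct, that pins K to 1. So K=1.
Step 9. [col 5: K + E ≡ A (mod 10)] column 5 reads K+E+carry(0)=A with K=1, E=4; with digits 0,1,2,3,4,7,8,9 already taken and all letters distinct, the only value for A is 5, so A=5.

Answer: A=5, D=3, E=4, F=2, K=1, O=9, U=8, X=0, Y=7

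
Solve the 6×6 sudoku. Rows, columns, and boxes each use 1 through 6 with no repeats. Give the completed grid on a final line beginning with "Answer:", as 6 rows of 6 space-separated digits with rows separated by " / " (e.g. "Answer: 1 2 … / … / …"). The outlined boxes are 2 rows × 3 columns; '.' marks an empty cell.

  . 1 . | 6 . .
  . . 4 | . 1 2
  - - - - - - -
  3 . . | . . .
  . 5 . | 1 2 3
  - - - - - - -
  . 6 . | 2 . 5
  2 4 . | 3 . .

Step 1. [r3c3∈{1,2,6}] 1 has one home in row 3: r3c3. So r3c3=1.
Step 2. [r3c4∈{4,5}] r3c4 is the only open cell in col 4 admitting 4, so r3c4=4.
Step 3. [r1c1∈{5}] r1c1 has the single candidate 5. So r1c1=5.
Step 4. [r6c5∈{6}] r6c5's peers cover all but 6, so r6c5=6.
Step 5. [r1c5∈{3,4}] across col 5, 3 lands solely at r1c5, so r1c5=3.
Step 6. [r4c1∈{4,6}] row 4 places 4 nowhere but r4c1 ⇒ r4c1=4.
Step 7. [r2c2∈{3}] only 3 remains possible at r2c2, so r2c2=3.
Step 8. [r2c1∈{6}] nothing but 6 survives at r2c1. So r2c1=6.
Step 9. [r4c3∈{6}] r4c3 has the single candidate 6, so r4c3=6.
Step 10. [r1c6∈{4}] r1c6 has the single candidate 4 ⇒ r1c6=4.
Step 11. [r3c2∈{2}] nothing but 2 survives at r3c2 ⇒ r3c2=2.
Step 12. [r5c5∈{4}] r5c5 is down to just 4, so r5c5=4.
Step 13. [r3c5∈{5}] nothing but 5 survives at r3c5 ⇒ r3c5=5.
Step 14. [r3c6∈{6}] nothing but 6 survives at r3c6 ⇒ r3c6=6.
Step 15. [r5c1∈{1}] only 1 remains possible at r5c1 ⇒ r5c1=1.
Step 16. [r2c4∈{5}] r2c4 has the single candidate 5, so r2c4=5.
Step 17. [r6c6∈{1}] r6c6's peers cover all but 1 ⇒ r6c6=1.
Step 18. [r5c3∈{3}] nothing but 3 survives at r5c3, so r5c3=3.
Step 19. [r1c3∈{2}] r1c3 is down to just 2, so r1c3=2.
Step 20. [r6c3∈{5}] r6c3's peers cover all but 5, so r6c3=5.

Answer: 5 1 2 6 3 4 / 6 3 4 5 1 2 / 3 2 1 4 5 6 / 4 5 6 1 2 3 / 1 6 3 2 4 5 / 2 4 5 3 6 1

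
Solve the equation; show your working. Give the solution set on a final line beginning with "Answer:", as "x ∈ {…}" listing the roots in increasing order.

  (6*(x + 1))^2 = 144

Step 1. [(6*(x + 1))^2 = 144] 144 ≥ 0, LHS is (·)² — take ±√, so sqrt: 6*(x + 1) = 12 or -12.
Step 2. [6*(x + 1) = 12 or -12] 6 out front; divide by 6. So div: x + 1 = 2 or -2.
Step 3. [x + 1 = 2 or -2] the outer +1 inverts by subtracting 1, so sub: x = 1 or -3.

Answer: x ∈ {-3, 1}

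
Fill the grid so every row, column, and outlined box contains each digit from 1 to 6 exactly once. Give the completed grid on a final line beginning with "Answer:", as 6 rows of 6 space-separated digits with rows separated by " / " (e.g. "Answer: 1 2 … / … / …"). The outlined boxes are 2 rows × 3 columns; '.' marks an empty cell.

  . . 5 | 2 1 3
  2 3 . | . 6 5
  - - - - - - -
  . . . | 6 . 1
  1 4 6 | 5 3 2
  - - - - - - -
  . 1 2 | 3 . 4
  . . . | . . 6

Step 1. [r6c2∈{5}] only 5 remains possible at r6c2 ⇒ r6c2=5.
Step 2. [r1c1∈{4,6}] r1c1 is the only open cell in row 1 admitting 4, so r1c1=4.
Step 3. [r3c3∈{3}] only 3 remains possible at r3c3 ⇒ r3c3=3.
Step 4. [r3c2∈{2}] nothing but 2 survives at r3c2 ⇒ r3c2=2.
Step 5. [r2c3∈{1}] nothing but 1 survives at r2c3 ⇒ r2c3=1.
Step 6. [r3c1∈{5}] r3c1 is down to just 5, so r3c1=5.
Step 7. [r3c5∈{4}] r3c5's peers cover all but 4. So r3c5=4.
Step 8. [r5c5∈{5}] r5c5 is down to just 5 ⇒ r5c5=5.
Step 9. [r2c4∈{4}] nothing but 4 survives at r2c4 ⇒ r2c4=4.
Step 10. [r1c2∈{6}] r1c2 has the single candidate 6 ⇒ r1c2=6.
Step 11. [r6c1∈{3}] only 3 remains possible at r6c1, so r6c1=3.
Step 12. [r6c3∈{4}] r6c3 has the single candidate 4, so r6c3=4.
Step 13. [r6c4∈{1}] only 1 remains possible at r6c4 ⇒ r6c4=1.
Step 14. [r6c5∈{2}] only 2 remains possible at r6c5. So r6c5=2.
Step 15. [r5c1∈{6}] r5c1 has the single candidate 6, so r5c1=6.

Answer: 4 6 5 2 1 3 / 2 3 1 4 6 5 / 5 2 3 6 4 1 / 1 4 6 5 3 2 / 6 1 2 3 5 4 / 3 5 4 1 2 6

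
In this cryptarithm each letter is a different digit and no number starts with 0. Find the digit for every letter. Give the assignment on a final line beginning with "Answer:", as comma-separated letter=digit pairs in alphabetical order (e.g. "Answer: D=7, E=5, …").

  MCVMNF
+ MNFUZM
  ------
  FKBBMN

Step 1. [col 1: F + M ≡ N (mod 10)] column 1 (F + M ≡ N (mod 10), carry-in 0) doesn't pin F yet; pick F=9 and continue, so F=9.
Step 2. [col 1: F + M ≡ N (mod 10)] several values work for M in column 1 (F + M ≡ N (mod 10), carry-in 0); try M=4 ⇒ M=4.
Step 3. [col 1: F + M ≡ N (mod 10)] column 1 reads F+M+carry(0)=N with F=9, M=4; with digits 4,9 already taken and all letters distinct, the only value for N is 3. So N=3.
Step 4. [col 2: N + Z ≡ M (mod 10)] from column 2 (N=3, M=4, carry-in 1, digits 3,4,9 already taken and all letters distinct): Z must equal 0. So Z=0.
Step 5. [col 3: M + U ≡ B (mod 10)] several values work for U in column 3 (M + U ≡ B (mod 10), carry-in 0); try U=1 ⇒ U=1.
Step 6. [col 3: M + U ≡ B (mod 10)] column 3: given M=4, U=1, carry-in 0, and digits 0,1,3,4,9 already taken and all letters distinct, M+U≡B (mod 10) forces B=5, so B=5.
Step 7. [col 4: V + F ≡ B (mod 10)] from column 4 (F=9, B=5, carry-in 0, digits 0,1,3,4,5,9 already taken and all letters distinct): V must equal 6. So V=6.
Step 8. [col 5: C + N ≡ K (mod 10)] column 5: given N=3, carry-in 1, and digits 0,1,3,4,5,6,9 already taken and all letters distinct, C+N≡K (mod 10) forces K=2 ⇒ K=2.
Step 9. [col 5: C + N ≡ K (mod 10)] from column 5 (N=3, K=2, carry-in 1, digits 0,1,2,3,4,5,6,9 already taken and all letters distinct): C must equal 8 ⇒ C=8.

Answer: B=5, C=8, F=9, K=2, M=4, N=3, U=1, V=6, Z=0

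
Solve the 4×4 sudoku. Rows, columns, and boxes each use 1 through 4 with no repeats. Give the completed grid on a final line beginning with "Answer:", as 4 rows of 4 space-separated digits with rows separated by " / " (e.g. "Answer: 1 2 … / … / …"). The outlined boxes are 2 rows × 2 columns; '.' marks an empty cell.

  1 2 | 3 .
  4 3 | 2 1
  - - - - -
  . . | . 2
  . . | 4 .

Step 1. [r3c2∈{1,4}] r3c2 is the only open cell in row 3 admitting 4. So r3c2=4.
Step 2. [r4c1∈{2,3}] across row 4, 2 lands solely at r4c1, so r4c1=2.
Step 3. [r4c4∈{3}] r4c4's peers cover all but 3. So r4c4=3.
Step 4. [r4c2∈{1}] only 1 remains possible at r4c2, so r4c2=1.
Step 5. [r3c1∈{3}] r3c1 is down to just 3, so r3c1=3.
Step 6. [r3c3∈{1}] nothing but 1 survives at r3c3 ⇒ r3c3=1.
Step 7. [r1c4∈{4}] r1c4's peers cover all but 4, so r1c4=4.

Answer: 1 2 3 4 / 4 3 2 1 / 3 4 1 2 / 2 1 4 3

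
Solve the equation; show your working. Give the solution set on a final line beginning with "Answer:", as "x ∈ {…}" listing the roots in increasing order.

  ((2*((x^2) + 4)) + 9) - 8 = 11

Step 1. [((2*((x^2) + 4)) + 9) - 8 = 11] 8 comes off first (add 8). So sub: (2*((x^2) + 4)) + 9 = 19.
Step 2. [(2*((x^2) + 4)) + 9 = 19] subtract 9: x sits inside (… + 9) ⇒ sub: 2*((x^2) + 4) = 10.
Step 3. [2*((x^2) + 4) = 10] leading coefficient 2: divide by 2. So div: (x^2) + 4 = 5.
Step 4. [(x^2) + 4 = 5] the outer +4 inverts by subtracting 4, so sub: x^2 = 1.
Step 5. [x^2 = 1] √ both sides: 1 ≥ 0 gives two branches, so sqrt: x = 1 or -1.

Answer: x ∈ {-1, 1}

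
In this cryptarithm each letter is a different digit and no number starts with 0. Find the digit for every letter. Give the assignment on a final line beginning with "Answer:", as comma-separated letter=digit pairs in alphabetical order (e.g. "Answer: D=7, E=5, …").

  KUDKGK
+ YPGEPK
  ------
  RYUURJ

Step 1. [col 1: K + K ≡ J (mod 10)] several values work for K in column 1 (K + K ≡ J (mod 10), carry-in 0); try K=7. So K=7.
Step 2. [col 1: K + K ≡ J (mod 10)] column 1 reads K+K+carry(0)=J with K=7; with digits 7 already taken and all letters distinct, the only value for J is 4, so J=4.
Step 3. [col 2: G + P ≡ R (mod 10)] several values work for R in column 2 (G + P ≡ R (mod 10), carry-in 1); try R=9, so R=9.
Step 4. [col 2: G + P ≡ R (mod 10)] several values work for P in column 2 (G + P ≡ R (mod 10), carry-in 1); try P=8 ⇒ P=8.
Step 5. [col 2: G + P ≡ R (mod 10)] column 2: given P=8, R=9, carry-in 1, and digits 4,7,8,9 already taken and all letters distinct, G+P≡R (mod 10) forces G=0, so G=0.
Step 6. [col 3: K + E ≡ U (mod 10)] E=6 is one option consistent with column 3 (K + E ≡ U (mod 10), carry-in 0) — take it ⇒ E=6.
Step 7. [col 3: K + E ≡ U (mod 10)] column 3 reads K+E+carry(0)=U with K=7, E=6; with digits 0,4,6,7,8,9 already taken and all letters distinct, the only value for U is 3 ⇒ U=3.
Step 8. [col 4: D + G ≡ U (mod 10)] column 4: given G=0, U=3, carry-in 1, and digits 0,3,4,6,7,8,9 already taken and all letters distinct, D+G≡U (mod 10) forces D=2 ⇒ D=2.
Step 9. [col 5: U + P ≡ Y (mod 10)] from column 5 (U=3, P=8, carry-in 0, digits 0,2,3,4,6,7,8,9 already taken and all letters distinct): Y must equal 1 ⇒ Y=1.

Answer: D=2, E=6, G=0, J=4, K=7, P=8, R=9, U=3, Y=1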